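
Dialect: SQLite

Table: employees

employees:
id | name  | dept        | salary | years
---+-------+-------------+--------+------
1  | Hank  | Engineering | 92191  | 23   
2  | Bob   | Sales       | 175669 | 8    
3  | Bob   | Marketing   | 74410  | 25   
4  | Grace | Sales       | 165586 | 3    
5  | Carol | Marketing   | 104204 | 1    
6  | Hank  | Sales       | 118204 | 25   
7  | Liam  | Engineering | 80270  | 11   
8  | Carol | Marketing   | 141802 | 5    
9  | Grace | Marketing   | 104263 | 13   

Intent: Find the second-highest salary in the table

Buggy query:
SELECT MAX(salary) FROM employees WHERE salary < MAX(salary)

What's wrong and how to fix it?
Bug: The inner MAX is an aggregate inside WHERE, which is not allowed

Fix: Compute the overall MAX in a subquery, then take MAX of rows below it

Corrected query:
SELECT MAX(salary) FROM employees WHERE salary < (SELECT MAX(salary) FROM employees)

Result:
MAX(salary)
-----------
165586     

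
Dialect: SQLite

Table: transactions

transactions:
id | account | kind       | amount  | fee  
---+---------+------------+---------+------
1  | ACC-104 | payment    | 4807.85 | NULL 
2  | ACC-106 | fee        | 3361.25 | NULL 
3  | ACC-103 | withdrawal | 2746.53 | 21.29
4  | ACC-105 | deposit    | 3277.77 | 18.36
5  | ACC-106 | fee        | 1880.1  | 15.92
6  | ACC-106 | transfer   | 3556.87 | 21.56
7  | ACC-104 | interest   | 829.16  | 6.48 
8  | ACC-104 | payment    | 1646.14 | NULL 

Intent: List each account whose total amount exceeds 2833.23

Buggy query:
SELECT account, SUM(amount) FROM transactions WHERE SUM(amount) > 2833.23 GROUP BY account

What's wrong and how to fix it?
Bug: WHERE runs before GROUP BY, so aggregates aren't available there

Fix: Use HAVING (which filters groups after aggregation) instead of WHERE

Corrected query:
SELECT account, SUM(amount) FROM transactions GROUP BY account HAVING SUM(amount) > 2833.23

Result:
account | SUM(amount)
--------+------------
ACC-104 | 7283.15    
ACC-105 | 3277.77    
ACC-106 | 8798.22    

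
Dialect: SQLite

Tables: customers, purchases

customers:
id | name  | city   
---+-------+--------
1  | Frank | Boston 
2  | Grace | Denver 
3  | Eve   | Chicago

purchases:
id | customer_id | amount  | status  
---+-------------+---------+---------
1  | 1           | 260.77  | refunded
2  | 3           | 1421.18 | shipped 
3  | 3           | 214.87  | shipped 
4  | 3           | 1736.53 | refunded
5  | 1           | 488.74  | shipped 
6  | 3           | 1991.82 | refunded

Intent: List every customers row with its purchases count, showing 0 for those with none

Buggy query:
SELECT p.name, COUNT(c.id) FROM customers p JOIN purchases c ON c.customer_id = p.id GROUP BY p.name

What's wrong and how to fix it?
Bug: INNER JOIN drops customers rows that have no matching purchases rows

Fix: Switch to LEFT JOIN to retain unmatched parent rows

Corrected query:
SELECT p.name, COUNT(c.id) FROM customers p LEFT JOIN purchases c ON c.customer_id = p.id GROUP BY p.name

Result:
name  | COUNT(c.id)
------+------------
Eve   | 4          
Frank | 2          
Grace | 0          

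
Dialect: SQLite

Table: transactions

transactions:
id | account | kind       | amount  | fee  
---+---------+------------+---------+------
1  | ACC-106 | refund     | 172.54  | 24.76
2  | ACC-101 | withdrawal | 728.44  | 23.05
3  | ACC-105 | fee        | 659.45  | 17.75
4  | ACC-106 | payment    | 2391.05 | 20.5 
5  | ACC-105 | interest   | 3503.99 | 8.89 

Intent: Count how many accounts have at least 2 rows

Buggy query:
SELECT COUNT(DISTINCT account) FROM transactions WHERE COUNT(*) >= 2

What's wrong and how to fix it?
Bug: COUNT(*) cannot appear in WHERE; the per-group count doesn't exist yet

Fix: Use a subquery that GROUPs and filters with HAVING, then count its rows

Corrected query:
SELECT COUNT(*) FROM (SELECT account FROM transactions GROUP BY account HAVING COUNT(*) >= 2)

Result:
COUNT(*)
--------
2       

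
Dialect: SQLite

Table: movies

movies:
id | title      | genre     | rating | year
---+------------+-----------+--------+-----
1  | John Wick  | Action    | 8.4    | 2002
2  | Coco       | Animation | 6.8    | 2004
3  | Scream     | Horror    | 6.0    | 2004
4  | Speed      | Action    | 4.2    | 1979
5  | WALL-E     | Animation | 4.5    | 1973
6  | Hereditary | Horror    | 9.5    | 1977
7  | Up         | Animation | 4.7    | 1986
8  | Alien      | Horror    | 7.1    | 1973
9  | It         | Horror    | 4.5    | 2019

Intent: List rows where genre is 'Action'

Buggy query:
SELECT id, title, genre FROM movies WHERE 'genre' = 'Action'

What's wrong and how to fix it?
Bug: 'genre' in single quotes is a string literal, not the column; the comparison is literal-vs-literal and never true

Fix: Reference the column as genre without single quotes

Corrected query:
SELECT id, title, genre FROM movies WHERE genre = 'Action'

Result:
id | title     | genre 
---+-----------+-------
1  | John Wick | Action
4  | Speed     | Action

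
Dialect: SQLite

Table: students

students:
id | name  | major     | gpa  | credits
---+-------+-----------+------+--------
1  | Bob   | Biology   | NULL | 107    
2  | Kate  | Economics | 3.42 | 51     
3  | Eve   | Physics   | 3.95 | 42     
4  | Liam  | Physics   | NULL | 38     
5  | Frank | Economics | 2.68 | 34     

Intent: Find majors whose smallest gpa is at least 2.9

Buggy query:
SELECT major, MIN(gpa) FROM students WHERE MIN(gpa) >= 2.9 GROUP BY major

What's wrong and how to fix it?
Bug: Aggregates like MIN are computed per group after WHERE runs

Fix: Replace WHERE with HAVING after the GROUP BY

Corrected query:
SELECT major, MIN(gpa) FROM students GROUP BY major HAVING MIN(gpa) >= 2.9

Result:
major   | MIN(gpa)
--------+---------
Physics | 3.95    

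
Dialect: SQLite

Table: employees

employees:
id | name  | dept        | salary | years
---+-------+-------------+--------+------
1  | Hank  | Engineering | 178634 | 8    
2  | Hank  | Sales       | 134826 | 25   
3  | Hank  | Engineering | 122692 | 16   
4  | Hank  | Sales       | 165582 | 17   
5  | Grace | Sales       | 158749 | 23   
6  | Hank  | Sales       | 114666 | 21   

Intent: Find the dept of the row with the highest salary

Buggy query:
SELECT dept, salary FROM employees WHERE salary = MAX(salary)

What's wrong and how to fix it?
Bug: MAX(salary) is an aggregate and cannot be used directly in WHERE

Fix: Wrap MAX in a scalar subquery so WHERE compares against a single value

Corrected query:
SELECT dept, salary FROM employees WHERE salary = (SELECT MAX(salary) FROM employees)

Result:
dept        | salary
------------+-------
Engineering | 178634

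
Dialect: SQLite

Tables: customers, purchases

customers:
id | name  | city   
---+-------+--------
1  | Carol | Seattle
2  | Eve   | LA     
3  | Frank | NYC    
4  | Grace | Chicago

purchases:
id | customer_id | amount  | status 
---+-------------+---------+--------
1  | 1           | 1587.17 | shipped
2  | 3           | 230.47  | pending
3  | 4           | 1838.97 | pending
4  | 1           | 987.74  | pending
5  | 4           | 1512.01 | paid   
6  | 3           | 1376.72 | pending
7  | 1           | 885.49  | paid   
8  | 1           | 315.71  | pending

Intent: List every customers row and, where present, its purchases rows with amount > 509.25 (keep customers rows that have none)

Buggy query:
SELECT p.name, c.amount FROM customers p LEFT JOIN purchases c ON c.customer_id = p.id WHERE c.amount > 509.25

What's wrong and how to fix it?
Bug: A WHERE condition on the right-hand table after LEFT JOIN drops unmatched parents

Fix: Move the right-table condition into the ON clause so unmatched parents are kept

Corrected query:
SELECT p.name, c.amount FROM customers p LEFT JOIN purchases c ON c.customer_id = p.id AND c.amount > 509.25

Result:
name  | amount 
------+--------
Carol | 885.49 
Carol | 987.74 
Carol | 1587.17
Eve   | NULL   
Frank | 1376.72
Grace | 1512.01
Grace | 1838.97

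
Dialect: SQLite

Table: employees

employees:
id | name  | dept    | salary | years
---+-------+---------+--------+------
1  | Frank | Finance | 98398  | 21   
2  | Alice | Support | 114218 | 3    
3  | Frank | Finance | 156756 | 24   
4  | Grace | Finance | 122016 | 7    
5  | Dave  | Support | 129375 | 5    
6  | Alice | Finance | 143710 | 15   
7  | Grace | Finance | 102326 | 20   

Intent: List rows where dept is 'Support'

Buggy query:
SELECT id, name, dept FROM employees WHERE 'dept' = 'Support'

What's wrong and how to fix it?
Bug: 'dept' in single quotes is a string literal, not the column; the comparison is literal-vs-literal and never true

Fix: Remove the quotes around the column name (or use double quotes for an identifier)

Corrected query:
SELECT id, name, dept FROM employees WHERE dept = 'Support'

Result:
id | name  | dept   
---+-------+--------
2  | Alice | Support
5  | Dave  | Support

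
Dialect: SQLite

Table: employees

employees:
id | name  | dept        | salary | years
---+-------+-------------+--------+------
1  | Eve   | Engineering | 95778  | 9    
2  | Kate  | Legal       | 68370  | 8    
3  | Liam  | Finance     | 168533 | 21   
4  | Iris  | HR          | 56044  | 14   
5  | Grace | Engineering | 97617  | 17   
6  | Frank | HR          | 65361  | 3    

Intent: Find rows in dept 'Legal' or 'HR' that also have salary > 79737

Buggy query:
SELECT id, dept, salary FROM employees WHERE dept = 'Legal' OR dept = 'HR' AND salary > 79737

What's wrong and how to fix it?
Bug: AND binds tighter than OR, so this parses as dept = 'Legal' OR (dept = 'HR' AND salary > 79737)

Fix: Add parentheses around the OR so the AND applies to both alternatives

Corrected query:
SELECT id, dept, salary FROM employees WHERE (dept = 'Legal' OR dept = 'HR') AND salary > 79737

Result:
(no rows)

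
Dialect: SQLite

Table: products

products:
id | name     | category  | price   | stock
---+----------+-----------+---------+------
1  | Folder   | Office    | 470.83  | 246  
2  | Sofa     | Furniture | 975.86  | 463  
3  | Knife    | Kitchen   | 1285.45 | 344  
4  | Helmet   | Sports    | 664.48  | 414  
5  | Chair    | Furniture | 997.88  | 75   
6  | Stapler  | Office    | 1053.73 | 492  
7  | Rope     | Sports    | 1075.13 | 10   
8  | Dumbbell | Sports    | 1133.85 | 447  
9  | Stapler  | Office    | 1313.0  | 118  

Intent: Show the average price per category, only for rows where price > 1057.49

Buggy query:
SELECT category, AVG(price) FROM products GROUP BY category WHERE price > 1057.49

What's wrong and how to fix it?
Bug: WHERE cannot follow GROUP BY

Fix: Move the WHERE clause before GROUP BY

Corrected query:
SELECT category, AVG(price) FROM products WHERE price > 1057.49 GROUP BY category

Result:
category | AVG(price)
---------+-----------
Kitchen  | 1285.45   
Office   | 1313      
Sports   | 1104.49   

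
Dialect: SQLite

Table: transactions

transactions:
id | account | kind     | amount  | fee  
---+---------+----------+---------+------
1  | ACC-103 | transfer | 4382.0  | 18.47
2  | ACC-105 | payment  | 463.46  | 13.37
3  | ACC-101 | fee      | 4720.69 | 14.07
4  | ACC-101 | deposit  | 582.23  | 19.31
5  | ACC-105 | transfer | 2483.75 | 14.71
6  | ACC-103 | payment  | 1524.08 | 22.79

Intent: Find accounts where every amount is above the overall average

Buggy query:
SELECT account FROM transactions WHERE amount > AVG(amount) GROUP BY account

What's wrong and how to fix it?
Bug: AVG() is an aggregate; it can't sit directly in WHERE

Fix: Compute the overall average in a scalar subquery and compare each group's MIN against it in HAVING

Corrected query:
SELECT account FROM transactions GROUP BY account HAVING MIN(amount) > (SELECT AVG(amount) FROM transactions)

Result:
(no rows)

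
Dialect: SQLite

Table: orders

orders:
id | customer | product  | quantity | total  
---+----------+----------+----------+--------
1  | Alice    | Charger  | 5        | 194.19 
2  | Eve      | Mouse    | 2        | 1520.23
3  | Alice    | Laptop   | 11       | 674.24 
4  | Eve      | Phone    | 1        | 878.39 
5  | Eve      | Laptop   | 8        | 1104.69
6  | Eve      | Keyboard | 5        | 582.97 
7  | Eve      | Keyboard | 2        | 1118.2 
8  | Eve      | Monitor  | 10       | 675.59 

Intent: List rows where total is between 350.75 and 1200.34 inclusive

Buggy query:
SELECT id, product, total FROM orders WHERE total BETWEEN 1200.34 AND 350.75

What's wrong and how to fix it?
Bug: The bounds are reversed; BETWEEN a AND b requires a <= b to match anything

Fix: Write BETWEEN 350.75 AND 1200.34

Corrected query:
SELECT id, product, total FROM orders WHERE total BETWEEN 350.75 AND 1200.34

Result:
id | product  | total  
---+----------+--------
3  | Laptop   | 674.24 
4  | Phone    | 878.39 
5  | Laptop   | 1104.69
6  | Keyboard | 582.97 
7  | Keyboard | 1118.2 
8  | Monitor  | 675.59 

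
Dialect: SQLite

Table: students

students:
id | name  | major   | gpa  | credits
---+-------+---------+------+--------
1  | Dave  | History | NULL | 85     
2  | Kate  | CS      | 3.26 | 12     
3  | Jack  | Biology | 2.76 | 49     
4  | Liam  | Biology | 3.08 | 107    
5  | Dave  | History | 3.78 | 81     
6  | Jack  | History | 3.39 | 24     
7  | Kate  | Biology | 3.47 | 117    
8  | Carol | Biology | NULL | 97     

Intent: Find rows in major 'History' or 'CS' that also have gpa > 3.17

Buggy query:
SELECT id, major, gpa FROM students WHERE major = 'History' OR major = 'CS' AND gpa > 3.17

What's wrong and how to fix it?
Bug: Without parentheses, AND is evaluated before OR, so the gpa filter only applies to the 'CS' branch

Fix: Add parentheses around the OR so the AND applies to both alternatives

Corrected query:
SELECT id, major, gpa FROM students WHERE (major = 'History' OR major = 'CS') AND gpa > 3.17

Result:
id | major   | gpa 
---+---------+-----
2  | CS      | 3.26
5  | History | 3.78
6  | History | 3.39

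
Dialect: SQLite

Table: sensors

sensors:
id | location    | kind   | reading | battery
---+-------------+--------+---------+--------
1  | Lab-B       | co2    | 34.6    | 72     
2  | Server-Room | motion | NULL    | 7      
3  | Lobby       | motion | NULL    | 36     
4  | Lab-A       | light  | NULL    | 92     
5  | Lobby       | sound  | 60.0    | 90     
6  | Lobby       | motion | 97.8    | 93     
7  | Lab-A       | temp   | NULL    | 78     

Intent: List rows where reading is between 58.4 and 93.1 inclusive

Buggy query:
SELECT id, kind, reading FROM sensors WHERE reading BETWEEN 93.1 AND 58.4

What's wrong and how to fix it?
Bug: BETWEEN expects the lower bound first; with 93.1 AND 58.4 the range is empty

Fix: Write BETWEEN 58.4 AND 93.1

Corrected query:
SELECT id, kind, reading FROM sensors WHERE reading BETWEEN 58.4 AND 93.1

Result:
id | kind  | reading
---+-------+--------
5  | sound | 60     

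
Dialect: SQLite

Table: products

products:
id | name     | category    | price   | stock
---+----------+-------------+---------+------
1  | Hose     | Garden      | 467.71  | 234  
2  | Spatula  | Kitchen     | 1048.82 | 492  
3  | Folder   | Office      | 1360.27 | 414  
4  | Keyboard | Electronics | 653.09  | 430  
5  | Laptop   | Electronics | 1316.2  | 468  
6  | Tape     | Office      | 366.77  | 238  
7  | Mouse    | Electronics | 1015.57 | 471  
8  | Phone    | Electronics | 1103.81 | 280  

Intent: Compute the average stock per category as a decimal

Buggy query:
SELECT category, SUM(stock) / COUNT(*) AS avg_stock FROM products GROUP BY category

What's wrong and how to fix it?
Bug: SUM(stock) and COUNT(*) are both integers; the division truncates the fractional part

Fix: Multiply by 1.0 (or CAST to REAL) to force floating-point division

Corrected query:
SELECT category, SUM(stock) * 1.0 / COUNT(*) AS avg_stock FROM products GROUP BY category

Result:
category    | avg_stock
------------+----------
Electronics | 412.25   
Garden      | 234      
Kitchen     | 492      
Office      | 326      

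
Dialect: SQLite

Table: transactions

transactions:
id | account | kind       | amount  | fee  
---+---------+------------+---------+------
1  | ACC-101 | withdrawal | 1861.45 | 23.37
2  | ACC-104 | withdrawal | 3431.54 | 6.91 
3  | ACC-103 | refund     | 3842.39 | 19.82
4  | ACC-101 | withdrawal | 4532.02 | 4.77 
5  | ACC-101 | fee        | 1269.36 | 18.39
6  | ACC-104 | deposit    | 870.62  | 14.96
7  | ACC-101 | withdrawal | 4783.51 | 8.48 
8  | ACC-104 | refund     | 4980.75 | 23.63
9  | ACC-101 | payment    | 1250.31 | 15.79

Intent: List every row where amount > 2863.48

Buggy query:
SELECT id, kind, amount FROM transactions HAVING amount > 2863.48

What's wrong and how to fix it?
Bug: HAVING filters the output of aggregation, but this query has no GROUP BY and no aggregate functions, so SQLite rejects it (HAVING clause on a non-aggregate query); the condition here is per row

Fix: Replace HAVING with WHERE since the condition applies to individual rows

Corrected query:
SELECT id, kind, amount FROM transactions WHERE amount > 2863.48

Result:
id | kind       | amount 
---+------------+--------
2  | withdrawal | 3431.54
3  | refund     | 3842.39
4  | withdrawal | 4532.02
7  | withdrawal | 4783.51
8  | refund     | 4980.75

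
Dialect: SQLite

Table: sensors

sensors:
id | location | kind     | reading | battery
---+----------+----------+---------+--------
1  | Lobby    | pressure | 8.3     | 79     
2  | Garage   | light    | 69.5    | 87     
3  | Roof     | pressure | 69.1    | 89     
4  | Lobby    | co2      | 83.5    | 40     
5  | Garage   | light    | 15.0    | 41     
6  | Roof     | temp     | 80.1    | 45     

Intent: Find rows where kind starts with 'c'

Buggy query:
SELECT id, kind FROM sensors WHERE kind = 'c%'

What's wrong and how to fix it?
Bug: '=' compares the literal string including the % character; pattern matching needs LIKE

Fix: Use LIKE for wildcard pattern matching

Corrected query:
SELECT id, kind FROM sensors WHERE kind LIKE 'c%'

Result:
id | kind
---+-----
4  | co2 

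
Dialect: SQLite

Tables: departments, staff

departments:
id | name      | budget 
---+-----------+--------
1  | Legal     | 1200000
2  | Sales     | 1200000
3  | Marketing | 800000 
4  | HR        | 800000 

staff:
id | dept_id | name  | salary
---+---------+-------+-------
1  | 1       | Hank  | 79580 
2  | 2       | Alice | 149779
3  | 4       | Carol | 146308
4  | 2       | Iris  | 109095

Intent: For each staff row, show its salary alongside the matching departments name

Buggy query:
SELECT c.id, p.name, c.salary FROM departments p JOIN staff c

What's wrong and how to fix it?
Bug: JOIN with no ON clause produces a cartesian product; every staff row pairs with every departments row

Fix: Add ON c.dept_id = p.id to the JOIN

Corrected query:
SELECT c.id, p.name, c.salary FROM departments p JOIN staff c ON c.dept_id = p.id

Result:
id | name  | salary
---+-------+-------
1  | Legal | 79580 
2  | Sales | 149779
3  | HR    | 146308
4  | Sales | 109095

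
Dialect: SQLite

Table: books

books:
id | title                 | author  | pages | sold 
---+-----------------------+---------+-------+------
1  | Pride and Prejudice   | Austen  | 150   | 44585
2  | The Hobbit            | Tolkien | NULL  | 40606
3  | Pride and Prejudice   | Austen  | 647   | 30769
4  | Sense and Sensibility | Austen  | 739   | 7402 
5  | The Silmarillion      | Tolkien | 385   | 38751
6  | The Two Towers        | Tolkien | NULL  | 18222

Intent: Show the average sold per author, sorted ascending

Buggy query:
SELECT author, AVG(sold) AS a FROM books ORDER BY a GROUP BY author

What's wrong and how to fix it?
Bug: ORDER BY appears before GROUP BY; SQL clause order requires GROUP BY first

Fix: Reorder: SELECT … FROM … GROUP BY … ORDER BY …

Corrected query:
SELECT author, AVG(sold) AS a FROM books GROUP BY author ORDER BY a

Result:
author  | a           
--------+-------------
Austen  | 27585.333333
Tolkien | 32526.333333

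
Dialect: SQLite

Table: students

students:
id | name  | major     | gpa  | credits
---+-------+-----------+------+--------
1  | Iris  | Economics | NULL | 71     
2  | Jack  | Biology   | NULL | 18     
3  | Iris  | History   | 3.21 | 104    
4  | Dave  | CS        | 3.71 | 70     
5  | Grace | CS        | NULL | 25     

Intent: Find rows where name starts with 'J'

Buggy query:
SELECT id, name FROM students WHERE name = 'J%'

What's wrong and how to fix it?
Bug: '=' compares the literal string including the % character; pattern matching needs LIKE

Fix: Use LIKE for wildcard pattern matching

Corrected query:
SELECT id, name FROM students WHERE name LIKE 'J%'

Result:
id | name
---+-----
2  | Jack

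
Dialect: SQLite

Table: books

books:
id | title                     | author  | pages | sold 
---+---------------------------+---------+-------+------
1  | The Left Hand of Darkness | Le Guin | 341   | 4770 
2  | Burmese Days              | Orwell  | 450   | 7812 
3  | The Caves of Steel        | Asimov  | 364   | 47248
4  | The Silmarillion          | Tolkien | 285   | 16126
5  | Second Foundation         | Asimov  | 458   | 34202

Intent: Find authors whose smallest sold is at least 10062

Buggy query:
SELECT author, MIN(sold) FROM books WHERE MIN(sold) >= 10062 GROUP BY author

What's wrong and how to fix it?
Bug: Aggregates like MIN are computed per group after WHERE runs

Fix: Replace WHERE with HAVING after the GROUP BY

Corrected query:
SELECT author, MIN(sold) FROM books GROUP BY author HAVING MIN(sold) >= 10062

Result:
author  | MIN(sold)
--------+----------
Asimov  | 34202    
Tolkien | 16126    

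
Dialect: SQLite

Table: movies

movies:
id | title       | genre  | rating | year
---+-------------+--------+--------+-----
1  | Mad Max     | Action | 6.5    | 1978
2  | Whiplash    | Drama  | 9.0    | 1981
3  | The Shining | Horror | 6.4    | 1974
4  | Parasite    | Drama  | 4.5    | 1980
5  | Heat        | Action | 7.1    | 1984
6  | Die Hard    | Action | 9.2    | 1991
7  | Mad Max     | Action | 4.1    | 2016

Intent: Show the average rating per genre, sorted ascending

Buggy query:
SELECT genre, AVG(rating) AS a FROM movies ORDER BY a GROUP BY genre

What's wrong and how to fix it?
Bug: ORDER BY appears before GROUP BY; SQL clause order requires GROUP BY first

Fix: Move ORDER BY to the end, after GROUP BY

Corrected query:
SELECT genre, AVG(rating) AS a FROM movies GROUP BY genre ORDER BY a

Result:
genre  | a    
-------+------
Horror | 6.4  
Action | 6.725
Drama  | 6.75 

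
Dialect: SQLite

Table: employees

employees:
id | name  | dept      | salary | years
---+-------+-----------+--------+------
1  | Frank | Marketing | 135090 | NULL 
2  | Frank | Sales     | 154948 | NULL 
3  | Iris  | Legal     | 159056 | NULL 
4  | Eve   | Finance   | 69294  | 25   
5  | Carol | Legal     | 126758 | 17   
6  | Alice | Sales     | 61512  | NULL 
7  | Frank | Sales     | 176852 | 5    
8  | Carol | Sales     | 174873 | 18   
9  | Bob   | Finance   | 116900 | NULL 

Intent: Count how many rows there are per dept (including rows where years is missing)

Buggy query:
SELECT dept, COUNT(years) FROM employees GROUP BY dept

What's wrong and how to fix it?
Bug: COUNT(column) counts non-NULL values only; rows with NULL years aren't counted

Fix: Replace COUNT(years) with COUNT(*)

Corrected query:
SELECT dept, COUNT(*) FROM employees GROUP BY dept

Result:
dept      | COUNT(*)
----------+---------
Finance   | 2       
Legal     | 2       
Marketing | 1       
Sales     | 4       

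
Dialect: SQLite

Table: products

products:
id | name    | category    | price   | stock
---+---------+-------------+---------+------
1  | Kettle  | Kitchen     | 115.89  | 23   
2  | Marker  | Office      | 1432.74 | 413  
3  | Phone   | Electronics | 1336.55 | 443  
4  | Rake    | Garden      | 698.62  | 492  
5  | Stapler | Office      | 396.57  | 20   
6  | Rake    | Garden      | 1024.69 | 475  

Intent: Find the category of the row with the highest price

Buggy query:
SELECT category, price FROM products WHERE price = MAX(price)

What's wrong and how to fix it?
Bug: WHERE is evaluated per row; an aggregate over the whole table isn't defined there

Fix: Use a subquery: WHERE price = (SELECT MAX(price) FROM products)

Corrected query:
SELECT category, price FROM products WHERE price = (SELECT MAX(price) FROM products)

Result:
category | price  
---------+--------
Office   | 1432.74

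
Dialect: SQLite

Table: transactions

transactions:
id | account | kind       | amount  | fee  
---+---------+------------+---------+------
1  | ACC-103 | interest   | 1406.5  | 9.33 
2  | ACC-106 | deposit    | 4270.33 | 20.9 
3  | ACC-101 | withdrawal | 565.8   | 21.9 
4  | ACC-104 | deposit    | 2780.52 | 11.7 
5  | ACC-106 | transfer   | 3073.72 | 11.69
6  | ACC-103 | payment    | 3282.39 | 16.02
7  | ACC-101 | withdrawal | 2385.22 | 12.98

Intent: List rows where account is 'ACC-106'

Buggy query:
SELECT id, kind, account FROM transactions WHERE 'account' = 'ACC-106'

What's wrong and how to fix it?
Bug: Single quotes denote string literals in SQL; the column name is being compared as a constant string

Fix: Remove the quotes around the column name (or use double quotes for an identifier)

Corrected query:
SELECT id, kind, account FROM transactions WHERE account = 'ACC-106'

Result:
id | kind     | account
---+----------+--------
2  | deposit  | ACC-106
5  | transfer | ACC-106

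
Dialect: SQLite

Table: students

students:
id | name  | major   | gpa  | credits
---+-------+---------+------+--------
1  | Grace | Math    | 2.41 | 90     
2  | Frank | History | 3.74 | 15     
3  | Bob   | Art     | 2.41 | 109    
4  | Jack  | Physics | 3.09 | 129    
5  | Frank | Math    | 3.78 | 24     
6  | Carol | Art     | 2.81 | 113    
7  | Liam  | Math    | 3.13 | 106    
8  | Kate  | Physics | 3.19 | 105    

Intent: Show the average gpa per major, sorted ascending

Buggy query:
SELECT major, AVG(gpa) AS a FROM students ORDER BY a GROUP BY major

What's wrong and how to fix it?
Bug: GROUP BY must precede ORDER BY

Fix: Move ORDER BY to the end, after GROUP BY

Corrected query:
SELECT major, AVG(gpa) AS a FROM students GROUP BY major ORDER BY a

Result:
major   | a       
--------+---------
Art     | 2.61    
Math    | 3.106667
Physics | 3.14    
History | 3.74    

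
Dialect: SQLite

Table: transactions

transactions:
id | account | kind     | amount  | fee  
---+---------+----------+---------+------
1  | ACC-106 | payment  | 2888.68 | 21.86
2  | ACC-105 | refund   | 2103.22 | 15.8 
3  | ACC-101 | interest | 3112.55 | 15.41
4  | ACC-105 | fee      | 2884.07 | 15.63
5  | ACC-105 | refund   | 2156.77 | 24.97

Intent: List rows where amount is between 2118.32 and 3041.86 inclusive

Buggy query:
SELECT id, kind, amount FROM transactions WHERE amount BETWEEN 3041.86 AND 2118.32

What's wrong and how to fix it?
Bug: The bounds are reversed; BETWEEN a AND b requires a <= b to match anything

Fix: Swap the bounds so the smaller value comes first

Corrected query:
SELECT id, kind, amount FROM transactions WHERE amount BETWEEN 2118.32 AND 3041.86

Result:
id | kind    | amount 
---+---------+--------
1  | payment | 2888.68
4  | fee     | 2884.07
5  | refund  | 2156.77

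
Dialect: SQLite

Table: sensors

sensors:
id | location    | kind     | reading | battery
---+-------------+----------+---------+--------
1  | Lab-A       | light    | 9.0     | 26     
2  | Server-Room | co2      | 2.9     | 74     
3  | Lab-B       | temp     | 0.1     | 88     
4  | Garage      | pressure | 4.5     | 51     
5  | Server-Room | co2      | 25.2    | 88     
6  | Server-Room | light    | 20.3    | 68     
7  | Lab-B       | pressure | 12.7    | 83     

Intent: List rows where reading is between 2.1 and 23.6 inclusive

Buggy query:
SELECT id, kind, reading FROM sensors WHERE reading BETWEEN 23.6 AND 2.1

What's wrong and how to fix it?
Bug: BETWEEN expects the lower bound first; with 23.6 AND 2.1 the range is empty

Fix: Write BETWEEN 2.1 AND 23.6

Corrected query:
SELECT id, kind, reading FROM sensors WHERE reading BETWEEN 2.1 AND 23.6

Result:
id | kind     | reading
---+----------+--------
1  | light    | 9      
2  | co2      | 2.9    
4  | pressure | 4.5    
6  | light    | 20.3   
7  | pressure | 12.7   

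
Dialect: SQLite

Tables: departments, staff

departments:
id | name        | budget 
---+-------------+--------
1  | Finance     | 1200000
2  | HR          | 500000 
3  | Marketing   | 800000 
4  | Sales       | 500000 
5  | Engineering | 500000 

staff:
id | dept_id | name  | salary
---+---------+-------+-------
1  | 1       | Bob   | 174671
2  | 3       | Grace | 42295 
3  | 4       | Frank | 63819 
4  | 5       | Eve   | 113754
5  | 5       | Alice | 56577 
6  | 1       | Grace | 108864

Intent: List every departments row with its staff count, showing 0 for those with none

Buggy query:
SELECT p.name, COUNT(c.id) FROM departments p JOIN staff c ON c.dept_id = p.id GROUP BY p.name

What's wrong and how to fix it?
Bug: INNER JOIN drops departments rows that have no matching staff rows

Fix: Use LEFT JOIN so parents without children still appear (COUNT(c.id) gives 0)

Corrected query:
SELECT p.name, COUNT(c.id) FROM departments p LEFT JOIN staff c ON c.dept_id = p.id GROUP BY p.name

Result:
name        | COUNT(c.id)
------------+------------
Engineering | 2          
Finance     | 2          
HR          | 0          
Marketing   | 1          
Sales       | 1          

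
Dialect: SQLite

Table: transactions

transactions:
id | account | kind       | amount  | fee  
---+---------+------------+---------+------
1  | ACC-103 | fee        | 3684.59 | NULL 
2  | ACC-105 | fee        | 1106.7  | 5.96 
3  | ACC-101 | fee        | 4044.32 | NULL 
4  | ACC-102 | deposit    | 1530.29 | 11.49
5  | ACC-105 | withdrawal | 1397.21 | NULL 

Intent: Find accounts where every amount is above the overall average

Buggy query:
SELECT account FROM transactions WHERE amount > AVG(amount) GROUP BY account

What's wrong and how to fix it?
Bug: AVG() is an aggregate; it can't sit directly in WHERE

Fix: Use a subquery for AVG and a HAVING MIN(...) filter so the condition holds for every row in the group

Corrected query:
SELECT account FROM transactions GROUP BY account HAVING MIN(amount) > (SELECT AVG(amount) FROM transactions)

Result:
account
-------
ACC-101
ACC-103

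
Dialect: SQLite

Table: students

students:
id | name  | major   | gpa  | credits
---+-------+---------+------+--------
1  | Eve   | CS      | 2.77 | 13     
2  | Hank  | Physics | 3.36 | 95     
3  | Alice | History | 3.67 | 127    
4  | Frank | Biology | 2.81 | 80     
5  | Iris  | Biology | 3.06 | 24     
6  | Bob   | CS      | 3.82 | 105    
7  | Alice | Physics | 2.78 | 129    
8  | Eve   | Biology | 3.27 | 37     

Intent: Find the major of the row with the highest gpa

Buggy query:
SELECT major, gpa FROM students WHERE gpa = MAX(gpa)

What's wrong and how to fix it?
Bug: WHERE is evaluated per row; an aggregate over the whole table isn't defined there

Fix: Use a subquery: WHERE gpa = (SELECT MAX(gpa) FROM students)

Corrected query:
SELECT major, gpa FROM students WHERE gpa = (SELECT MAX(gpa) FROM students)

Result:
major | gpa 
------+-----
CS    | 3.82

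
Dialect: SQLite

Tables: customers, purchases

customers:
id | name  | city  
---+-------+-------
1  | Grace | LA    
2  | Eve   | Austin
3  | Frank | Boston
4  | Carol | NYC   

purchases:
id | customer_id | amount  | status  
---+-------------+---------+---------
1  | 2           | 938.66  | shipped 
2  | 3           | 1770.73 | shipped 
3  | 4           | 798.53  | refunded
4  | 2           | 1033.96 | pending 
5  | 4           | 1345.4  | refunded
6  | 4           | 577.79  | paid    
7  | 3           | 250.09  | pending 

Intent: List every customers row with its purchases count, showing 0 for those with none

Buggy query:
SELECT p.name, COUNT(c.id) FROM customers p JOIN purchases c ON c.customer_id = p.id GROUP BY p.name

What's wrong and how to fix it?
Bug: An inner join excludes parents with zero children

Fix: Switch to LEFT JOIN to retain unmatched parent rows

Corrected query:
SELECT p.name, COUNT(c.id) FROM customers p LEFT JOIN purchases c ON c.customer_id = p.id GROUP BY p.name

Result:
name  | COUNT(c.id)
------+------------
Carol | 3          
Eve   | 2          
Frank | 2          
Grace | 0          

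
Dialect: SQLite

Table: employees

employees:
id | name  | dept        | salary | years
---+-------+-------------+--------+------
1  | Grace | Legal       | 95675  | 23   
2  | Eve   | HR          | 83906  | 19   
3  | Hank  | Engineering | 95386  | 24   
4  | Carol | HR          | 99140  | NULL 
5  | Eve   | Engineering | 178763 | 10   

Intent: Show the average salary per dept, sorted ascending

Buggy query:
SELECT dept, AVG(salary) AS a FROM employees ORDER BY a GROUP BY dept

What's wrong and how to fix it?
Bug: GROUP BY must precede ORDER BY

Fix: Reorder: SELECT … FROM … GROUP BY … ORDER BY …

Corrected query:
SELECT dept, AVG(salary) AS a FROM employees GROUP BY dept ORDER BY a

Result:
dept        | a       
------------+---------
HR          | 91523   
Legal       | 95675   
Engineering | 137074.5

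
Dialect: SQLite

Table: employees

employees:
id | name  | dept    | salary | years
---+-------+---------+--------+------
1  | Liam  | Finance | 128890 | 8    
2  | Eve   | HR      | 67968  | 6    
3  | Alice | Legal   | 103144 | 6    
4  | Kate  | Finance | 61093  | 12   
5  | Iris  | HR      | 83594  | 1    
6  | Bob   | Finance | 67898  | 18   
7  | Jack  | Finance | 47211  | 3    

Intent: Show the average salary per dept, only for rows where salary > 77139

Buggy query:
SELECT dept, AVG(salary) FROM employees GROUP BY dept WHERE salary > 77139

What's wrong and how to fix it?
Bug: WHERE cannot follow GROUP BY

Fix: Place WHERE between FROM and GROUP BY

Corrected query:
SELECT dept, AVG(salary) FROM employees WHERE salary > 77139 GROUP BY dept

Result:
dept    | AVG(salary)
--------+------------
Finance | 128890     
HR      | 83594      
Legal   | 103144     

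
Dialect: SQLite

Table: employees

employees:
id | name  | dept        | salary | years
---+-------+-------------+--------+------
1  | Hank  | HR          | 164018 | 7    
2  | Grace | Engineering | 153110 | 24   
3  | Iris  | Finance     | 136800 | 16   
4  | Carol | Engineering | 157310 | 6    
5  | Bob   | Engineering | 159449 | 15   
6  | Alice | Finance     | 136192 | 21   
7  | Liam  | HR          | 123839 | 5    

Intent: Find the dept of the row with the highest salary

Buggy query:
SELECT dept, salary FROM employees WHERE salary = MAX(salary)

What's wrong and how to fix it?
Bug: MAX(salary) is an aggregate and cannot be used directly in WHERE

Fix: Wrap MAX in a scalar subquery so WHERE compares against a single value

Corrected query:
SELECT dept, salary FROM employees WHERE salary = (SELECT MAX(salary) FROM employees)

Result:
dept | salary
-----+-------
HR   | 164018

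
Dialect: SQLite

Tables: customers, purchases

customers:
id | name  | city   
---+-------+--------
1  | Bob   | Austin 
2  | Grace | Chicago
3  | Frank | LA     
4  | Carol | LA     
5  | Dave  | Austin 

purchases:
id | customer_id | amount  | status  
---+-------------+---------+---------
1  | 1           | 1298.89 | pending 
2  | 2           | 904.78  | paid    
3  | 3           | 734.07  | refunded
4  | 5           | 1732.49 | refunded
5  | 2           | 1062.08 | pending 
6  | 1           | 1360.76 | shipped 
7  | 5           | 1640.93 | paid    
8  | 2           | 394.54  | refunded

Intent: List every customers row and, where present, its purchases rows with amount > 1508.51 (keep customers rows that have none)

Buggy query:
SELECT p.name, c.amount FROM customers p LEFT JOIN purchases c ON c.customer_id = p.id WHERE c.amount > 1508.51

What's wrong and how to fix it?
Bug: Filtering c.amount in WHERE discards the NULL rows produced by LEFT JOIN, turning it into an inner join

Fix: Put 'c.amount > 1508.51' in the JOIN's ON clause instead of WHERE

Corrected query:
SELECT p.name, c.amount FROM customers p LEFT JOIN purchases c ON c.customer_id = p.id AND c.amount > 1508.51

Result:
name  | amount 
------+--------
Bob   | NULL   
Grace | NULL   
Frank | NULL   
Carol | NULL   
Dave  | 1640.93
Dave  | 1732.49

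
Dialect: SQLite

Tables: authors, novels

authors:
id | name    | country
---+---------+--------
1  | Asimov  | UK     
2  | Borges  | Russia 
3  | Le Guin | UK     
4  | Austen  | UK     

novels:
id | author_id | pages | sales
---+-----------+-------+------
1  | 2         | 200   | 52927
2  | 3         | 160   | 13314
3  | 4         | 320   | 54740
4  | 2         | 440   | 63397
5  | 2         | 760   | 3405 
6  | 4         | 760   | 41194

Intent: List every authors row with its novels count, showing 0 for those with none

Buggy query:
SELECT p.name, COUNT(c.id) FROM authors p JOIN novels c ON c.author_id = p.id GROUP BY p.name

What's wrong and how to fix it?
Bug: An inner join excludes parents with zero children

Fix: Use LEFT JOIN so parents without children still appear (COUNT(c.id) gives 0)

Corrected query:
SELECT p.name, COUNT(c.id) FROM authors p LEFT JOIN novels c ON c.author_id = p.id GROUP BY p.name

Result:
name    | COUNT(c.id)
--------+------------
Asimov  | 0          
Austen  | 2          
Borges  | 3          
Le Guin | 1          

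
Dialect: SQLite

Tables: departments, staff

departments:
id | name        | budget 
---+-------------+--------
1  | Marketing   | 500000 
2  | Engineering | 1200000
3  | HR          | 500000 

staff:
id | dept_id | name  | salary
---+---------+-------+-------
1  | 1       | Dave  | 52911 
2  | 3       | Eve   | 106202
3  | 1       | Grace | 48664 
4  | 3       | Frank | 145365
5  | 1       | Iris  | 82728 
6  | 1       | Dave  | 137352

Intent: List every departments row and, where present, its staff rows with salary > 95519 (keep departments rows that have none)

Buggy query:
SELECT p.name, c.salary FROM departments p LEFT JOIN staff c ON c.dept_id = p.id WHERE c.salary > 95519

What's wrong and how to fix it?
Bug: Filtering c.salary in WHERE discards the NULL rows produced by LEFT JOIN, turning it into an inner join

Fix: Put 'c.salary > 95519' in the JOIN's ON clause instead of WHERE

Corrected query:
SELECT p.name, c.salary FROM departments p LEFT JOIN staff c ON c.dept_id = p.id AND c.salary > 95519

Result:
name        | salary
------------+-------
Marketing   | 137352
Engineering | NULL  
HR          | 106202
HR          | 145365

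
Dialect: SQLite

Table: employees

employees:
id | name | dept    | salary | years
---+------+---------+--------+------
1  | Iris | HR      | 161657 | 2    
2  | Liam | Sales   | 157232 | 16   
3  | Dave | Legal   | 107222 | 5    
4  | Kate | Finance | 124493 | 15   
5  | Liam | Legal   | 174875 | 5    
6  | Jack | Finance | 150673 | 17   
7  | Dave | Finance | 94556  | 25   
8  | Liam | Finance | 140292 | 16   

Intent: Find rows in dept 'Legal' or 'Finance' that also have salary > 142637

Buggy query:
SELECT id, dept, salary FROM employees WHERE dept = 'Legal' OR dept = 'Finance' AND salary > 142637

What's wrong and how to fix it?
Bug: AND binds tighter than OR, so this parses as dept = 'Legal' OR (dept = 'Finance' AND salary > 142637)

Fix: Add parentheses around the OR so the AND applies to both alternatives

Corrected query:
SELECT id, dept, salary FROM employees WHERE (dept = 'Legal' OR dept = 'Finance') AND salary > 142637

Result:
id | dept    | salary
---+---------+-------
5  | Legal   | 174875
6  | Finance | 150673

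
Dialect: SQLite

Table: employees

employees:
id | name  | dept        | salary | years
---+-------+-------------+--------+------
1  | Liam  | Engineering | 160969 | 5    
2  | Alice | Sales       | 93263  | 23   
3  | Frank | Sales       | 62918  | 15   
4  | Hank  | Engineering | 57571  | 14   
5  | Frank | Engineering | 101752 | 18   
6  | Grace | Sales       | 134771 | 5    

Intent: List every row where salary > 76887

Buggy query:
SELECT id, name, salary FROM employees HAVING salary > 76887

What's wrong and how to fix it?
Bug: HAVING filters the output of aggregation, but this query has no GROUP BY and no aggregate functions, so SQLite rejects it (HAVING clause on a non-aggregate query); the condition here is per row

Fix: Replace HAVING with WHERE since the condition applies to individual rows

Corrected query:
SELECT id, name, salary FROM employees WHERE salary > 76887

Result:
id | name  | salary
---+-------+-------
1  | Liam  | 160969
2  | Alice | 93263 
5  | Frank | 101752
6  | Grace | 134771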